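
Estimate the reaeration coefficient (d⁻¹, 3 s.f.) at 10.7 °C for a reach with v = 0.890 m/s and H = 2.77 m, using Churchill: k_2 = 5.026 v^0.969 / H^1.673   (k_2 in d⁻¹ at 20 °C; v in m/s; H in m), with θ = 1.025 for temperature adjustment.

k_2(20) = 5.026 × 0.890^0.969 / 2.77^1.673 = 5.026 × 0.8932 / 5.499 = 0.8164 d⁻¹.
k_2(10.7) = 0.8164 × 1.025^(10.7−20) = 0.8164 × 0.7948 = 0.6489 d⁻¹.

k_2 ≈ 0.649 d⁻¹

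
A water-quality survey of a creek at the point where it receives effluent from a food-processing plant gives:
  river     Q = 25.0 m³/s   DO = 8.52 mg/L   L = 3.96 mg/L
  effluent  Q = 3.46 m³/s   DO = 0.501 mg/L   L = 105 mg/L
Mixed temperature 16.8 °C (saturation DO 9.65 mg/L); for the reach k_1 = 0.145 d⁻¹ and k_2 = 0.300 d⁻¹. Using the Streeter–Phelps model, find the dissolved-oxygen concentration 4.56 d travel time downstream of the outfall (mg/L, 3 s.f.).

Mixed DO = (25.0×8.52 + 3.46×0.501)/(25.0+3.46) = 214.7/28.46 = 7.545 mg/L.
Mixed L₀ = (25.0×3.96 + 3.46×105)/(28.46) = 462.3/28.46 = 16.24 mg/L.
Initial deficit D₀ = C_s − DO₀ = 9.65 − 7.545 = 2.105 mg/L.
D(4.56) = [0.145×16.24/(0.300−0.145)](e^(−0.145×4.56) − e^(−0.300×4.56)) + 2.105 e^(−0.300×4.56)
= 15.20 × (0.5162 − 0.2546) + 2.105 × 0.2546 = 4.511 mg/L.
DO = 9.65 − 4.511 = 5.139 mg/L.

DO ≈ 5.14 mg/L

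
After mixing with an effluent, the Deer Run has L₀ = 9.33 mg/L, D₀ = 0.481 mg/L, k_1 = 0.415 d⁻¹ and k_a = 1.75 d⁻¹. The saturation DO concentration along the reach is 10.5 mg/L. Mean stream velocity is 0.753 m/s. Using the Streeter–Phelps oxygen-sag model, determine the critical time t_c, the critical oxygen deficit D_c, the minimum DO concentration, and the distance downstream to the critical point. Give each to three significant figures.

t_c = [1/(k_a−k_1)] ln[(k_a/k_1)(1 − D₀(k_a−k_1)/(k_1 L₀))]
= [1/(1.75−0.415)] ln[(1.75/0.415)(1 − 0.481×1.335/(0.415×9.33))]
= (1/1.335) ln[4.217 × 0.8342] = 0.7491 × ln(3.518) = 0.7491 × 1.258 = 0.9421 d.
L(t_c) = L₀ e^(−k_1 t_c) = 9.33 × 0.6764 = 6.311 mg/L, and at the critical point k_a D_c = k_1 L, so D_c = (0.415/1.75) × 6.311 = 1.497 mg/L.
Minimum DO = C_s − D_c = 10.5 − 1.497 = 9.003 mg/L.
x_c = v t_c = 0.753 m/s × 0.9421 d × 86400 s/d = 61290 m ≈ 61.3 km.

t_c ≈ 0.942 d; D_c ≈ 1.50 mg/L; min DO ≈ 9.00 mg/L; x_c ≈ 61.3 km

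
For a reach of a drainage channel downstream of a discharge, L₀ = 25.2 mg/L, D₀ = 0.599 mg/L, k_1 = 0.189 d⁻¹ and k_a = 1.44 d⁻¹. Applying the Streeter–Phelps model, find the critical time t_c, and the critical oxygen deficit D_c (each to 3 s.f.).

t_c ≈ 1.49 d; D_c ≈ 2.50 mg/L

t_c = [1/(k_a−k_1)] ln[(k_a/k_1)(1 − D₀(k_a−k_1)/(k_1 L₀))]
= [1/(1.44−0.189)] ln[(1.44/0.189)(1 − 0.599×1.251/(0.189×25.2))]
= (1/1.251) ln[7.619 × 0.8427] = 0.7994 × ln(6.420) = 0.7994 × 1.859 = 1.486 d.
L(t_c) = L₀ e^(−k_1 t_c) = 25.2 × 0.7551 = 19.03 mg/L, and at the critical point k_a D_c = k_1 L, so D_c = (0.189/1.44) × 19.03 = 2.497 mg/L.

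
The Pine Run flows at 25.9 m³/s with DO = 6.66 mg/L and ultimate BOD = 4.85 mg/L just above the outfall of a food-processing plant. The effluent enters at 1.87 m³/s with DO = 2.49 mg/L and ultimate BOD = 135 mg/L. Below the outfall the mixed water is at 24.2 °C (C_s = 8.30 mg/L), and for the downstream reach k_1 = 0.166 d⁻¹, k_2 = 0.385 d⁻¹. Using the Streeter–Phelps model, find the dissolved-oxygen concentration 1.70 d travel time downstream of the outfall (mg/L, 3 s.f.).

Mixed DO = (25.9×6.66 + 1.87×2.49)/(25.9+1.87) = 177.2/27.77 = 6.379 mg/L.
Mixed L₀ = (25.9×4.85 + 1.87×135)/(27.77) = 378.1/27.77 = 13.61 mg/L.
Initial deficit D₀ = C_s − DO₀ = 8.30 − 6.379 = 1.921 mg/L.
D(1.70) = [0.166×13.61/(0.385−0.166)](e^(−0.166×1.70) − e^(−0.385×1.70)) + 1.921 e^(−0.385×1.70)
= 10.32 × (0.7541 − 0.5197) + 1.921 × 0.5197 = 3.417 mg/L.
DO = 8.30 − 3.417 = 4.883 mg/L.

DO ≈ 4.88 mg/L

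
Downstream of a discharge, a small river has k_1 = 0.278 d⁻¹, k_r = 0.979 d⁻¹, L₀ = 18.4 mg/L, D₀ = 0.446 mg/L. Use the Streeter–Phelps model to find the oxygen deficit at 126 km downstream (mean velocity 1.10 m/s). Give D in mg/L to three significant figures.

D ≈ 3.18 mg/L

Travel time t = x/v = 126 km / (1.10 m/s) = 126000 m / 1.10 m/s = 114500 s = 1.326 d.
k_1 L₀/(k_r−k_1) = 0.278×18.4/(0.979−0.278) = 5.115/0.7010 = 7.297 mg/L.
e^(−k_1 t) = e^(−0.278×1.326) = 0.6917; e^(−k_r t) = e^(−0.979×1.326) = 0.2731.
D = 7.297 × (0.6917 − 0.2731) + 0.446 × 0.2731 = 3.055 + 0.1218 = 3.177 mg/L.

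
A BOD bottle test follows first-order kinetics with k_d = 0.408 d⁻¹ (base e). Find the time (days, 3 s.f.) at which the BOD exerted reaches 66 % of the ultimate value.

t ≈ 2.64 d

y/L₀ = 1 − e^(−k_d t) = 0.66 ⇒ e^(−k_d t) = 0.340
t = −ln(0.340) / 0.408 = 1.079 / 0.408 = 2.644 d.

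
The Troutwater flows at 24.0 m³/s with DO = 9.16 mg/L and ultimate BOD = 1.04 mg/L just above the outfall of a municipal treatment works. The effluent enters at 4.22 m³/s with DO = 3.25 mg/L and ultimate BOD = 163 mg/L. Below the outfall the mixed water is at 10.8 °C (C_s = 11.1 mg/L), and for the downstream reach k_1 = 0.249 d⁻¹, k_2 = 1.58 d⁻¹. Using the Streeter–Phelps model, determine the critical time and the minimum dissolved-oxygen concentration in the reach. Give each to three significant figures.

Mixed DO = (24.0×9.16 + 4.22×3.25)/(24.0+4.22) = 233.6/28.22 = 8.276 mg/L.
Mixed L₀ = (24.0×1.04 + 4.22×163)/(28.22) = 712.8/28.22 = 25.26 mg/L.
Initial deficit D₀ = C_s − DO₀ = 11.1 − 8.276 = 2.824 mg/L.
t_c = (1/1.331) ln[(1.58/0.249)(1 − 2.824×1.331/(0.249×25.26))] = 0.7513 × ln(2.554) = 0.7044 d.
D_c = (0.249/1.58) × 25.26 × e^(−0.249×0.7044) = 0.1576 × 25.26 × 0.8391 = 3.340 mg/L.
Minimum DO = 11.1 − 3.340 = 7.760 mg/L.

t_c ≈ 0.704 d; minimum DO ≈ 7.76 mg/L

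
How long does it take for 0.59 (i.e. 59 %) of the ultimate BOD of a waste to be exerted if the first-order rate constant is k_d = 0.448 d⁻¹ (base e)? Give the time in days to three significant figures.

t ≈ 1.99 d

y/L₀ = 1 − e^(−k_d t) = 0.59 ⇒ e^(−k_d t) = 0.410
t = −ln(0.410) / 0.448 = 0.8916 / 0.448 = 1.990 d.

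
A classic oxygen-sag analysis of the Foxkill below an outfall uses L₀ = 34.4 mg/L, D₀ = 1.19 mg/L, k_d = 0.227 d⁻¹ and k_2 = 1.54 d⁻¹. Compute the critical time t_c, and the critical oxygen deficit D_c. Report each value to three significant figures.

At the critical point dD/dt = 0, so k_d L₀ e^(−k_d t) = k_2 D. Substituting D(t) from the Streeter–Phelps equation and solving for t gives
t_c = ln[(k_2/k_d)(1 − D₀(k_2−k_d)/(k_d L₀))] / (k_2−k_d).
Here k_2−k_d = 1.313 d⁻¹ and 1 − D₀(k_2−k_d)/(k_d L₀) = 1 − 1.19×1.313/(0.227×34.4) = 0.7999, so
t_c = ln(6.784 × 0.7999) / 1.313 = 1.691 / 1.313 = 1.288 d.
L(t_c) = L₀ e^(−k_d t_c) = 34.4 × 0.7465 = 25.68 mg/L, and at the critical point k_2 D_c = k_d L, so D_c = (0.227/1.54) × 25.68 = 3.785 mg/L.

t_c ≈ 1.29 d; D_c ≈ 3.79 mg/L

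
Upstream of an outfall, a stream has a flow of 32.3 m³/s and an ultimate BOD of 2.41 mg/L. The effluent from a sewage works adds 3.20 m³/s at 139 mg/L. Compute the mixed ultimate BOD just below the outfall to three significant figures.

14.7 mg/L

Flow-weighted mixing: C = (Q_r C_r + Q_w C_w)/(Q_r + Q_w)
= (32.3×2.41 + 3.20×139)/(32.3 + 3.20) = 522.6/35.50 = 14.72 mg/L.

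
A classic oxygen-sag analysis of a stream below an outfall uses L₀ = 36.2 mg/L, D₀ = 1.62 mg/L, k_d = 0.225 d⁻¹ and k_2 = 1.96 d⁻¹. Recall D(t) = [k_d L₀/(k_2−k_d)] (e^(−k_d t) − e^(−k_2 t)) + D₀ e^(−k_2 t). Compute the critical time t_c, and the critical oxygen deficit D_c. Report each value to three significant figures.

t_c = [1/(k_2−k_d)] ln[(k_2/k_d)(1 − D₀(k_2−k_d)/(k_d L₀))]
= [1/(1.96−0.225)] ln[(1.96/0.225)(1 − 1.62×1.735/(0.225×36.2))]
= (1/1.735) ln[8.711 × 0.6549] = 0.5764 × ln(5.705) = 0.5764 × 1.741 = 1.004 d.
L(t_c) = L₀ e^(−k_d t_c) = 36.2 × 0.7979 = 28.88 mg/L, and at the critical point k_2 D_c = k_d L, so D_c = (0.225/1.96) × 28.88 = 3.316 mg/L.

t_c ≈ 1.00 d; D_c ≈ 3.32 mg/L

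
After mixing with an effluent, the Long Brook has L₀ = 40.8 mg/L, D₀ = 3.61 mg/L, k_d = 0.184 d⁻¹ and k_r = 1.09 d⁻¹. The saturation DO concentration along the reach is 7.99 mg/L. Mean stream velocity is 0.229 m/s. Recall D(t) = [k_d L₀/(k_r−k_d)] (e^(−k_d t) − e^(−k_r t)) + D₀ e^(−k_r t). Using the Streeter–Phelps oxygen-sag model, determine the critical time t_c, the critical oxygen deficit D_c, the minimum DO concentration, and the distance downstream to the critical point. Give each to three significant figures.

With k_r/k_d = 5.924 and 1 − D₀(k_r−k_d)/(k_d L₀) = 0.5643,
t_c = ln(5.924 × 0.5643) / (1.09 − 0.184) = ln(3.343) / 0.9060 = 1.207/0.9060 = 1.332 d.
L(t_c) = L₀ e^(−k_d t_c) = 40.8 × 0.7826 = 31.93 mg/L, and at the critical point k_r D_c = k_d L, so D_c = (0.184/1.09) × 31.93 = 5.390 mg/L.
Minimum DO = C_s − D_c = 7.99 − 5.390 = 2.600 mg/L.
x_c = v t_c = 0.229 m/s × 1.332 d × 86400 s/d = 26360 m ≈ 26.4 km.

t_c ≈ 1.33 d; D_c ≈ 5.39 mg/L; min DO ≈ 2.60 mg/L; x_c ≈ 26.4 km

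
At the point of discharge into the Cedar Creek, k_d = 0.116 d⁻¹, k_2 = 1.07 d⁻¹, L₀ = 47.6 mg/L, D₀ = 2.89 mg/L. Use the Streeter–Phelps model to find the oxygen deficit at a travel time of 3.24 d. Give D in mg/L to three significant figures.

D ≈ 3.88 mg/L

k_d L₀/(k_2−k_d) = 0.116×47.6/(1.07−0.116) = 5.522/0.9540 = 5.788 mg/L.
e^(−k_d t) = e^(−0.116×3.240) = 0.6867; e^(−k_2 t) = e^(−1.07×3.240) = 0.03122.
D = 5.788 × (0.6867 − 0.03122) + 2.89 × 0.03122 = 3.794 + 0.09022 = 3.884 mg/L.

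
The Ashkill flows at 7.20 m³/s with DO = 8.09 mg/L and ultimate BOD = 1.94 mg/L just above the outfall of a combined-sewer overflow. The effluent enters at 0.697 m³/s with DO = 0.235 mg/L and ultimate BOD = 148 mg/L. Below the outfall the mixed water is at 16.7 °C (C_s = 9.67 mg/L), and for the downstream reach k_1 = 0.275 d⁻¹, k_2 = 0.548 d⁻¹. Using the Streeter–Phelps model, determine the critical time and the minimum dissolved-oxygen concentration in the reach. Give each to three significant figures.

t_c ≈ 1.92 d; minimum DO ≈ 5.28 mg/L

Mixed DO = (7.20×8.09 + 0.697×0.235)/(7.20+0.697) = 58.41/7.897 = 7.397 mg/L.
Mixed L₀ = (7.20×1.94 + 0.697×148)/(7.897) = 117.1/7.897 = 14.83 mg/L.
Initial deficit D₀ = C_s − DO₀ = 9.67 − 7.397 = 2.273 mg/L.
t_c = (1/0.2730) ln[(0.548/0.275)(1 − 2.273×0.2730/(0.275×14.83))] = 3.663 × ln(1.690) = 1.921 d.
D_c = (0.275/0.548) × 14.83 × e^(−0.275×1.921) = 0.5018 × 14.83 × 0.5896 = 4.388 mg/L.
Minimum DO = 9.67 − 4.388 = 5.282 mg/L.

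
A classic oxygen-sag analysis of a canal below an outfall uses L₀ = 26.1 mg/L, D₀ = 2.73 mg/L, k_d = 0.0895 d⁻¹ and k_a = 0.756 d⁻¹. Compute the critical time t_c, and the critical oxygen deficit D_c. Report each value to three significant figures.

t_c ≈ 0.937 d; D_c ≈ 2.84 mg/L

With k_a/k_d = 8.447 and 1 − D₀(k_a−k_d)/(k_d L₀) = 0.2211,
t_c = ln(8.447 × 0.2211) / (0.756 − 0.0895) = ln(1.867) / 0.6665 = 0.6245/0.6665 = 0.9370 d.
D_c = (k_d/k_a) L₀ e^(−k_d t_c) = (0.0895/0.756) × 26.1 × e^(−0.0895×0.9370) = 0.1184 × 26.1 × 0.9196 = 2.841 mg/L.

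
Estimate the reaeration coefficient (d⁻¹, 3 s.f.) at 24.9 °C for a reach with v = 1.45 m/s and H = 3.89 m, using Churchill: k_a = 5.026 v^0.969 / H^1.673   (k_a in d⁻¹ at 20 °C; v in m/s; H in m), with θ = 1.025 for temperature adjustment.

k_a ≈ 0.838 d⁻¹

k_a(20) = 5.026 × 1.45^0.969 / 3.89^1.673 = 5.026 × 1.433 / 9.705 = 0.7423 d⁻¹.
k_a(24.9) = 0.7423 × 1.025^(24.9−20) = 0.7423 × 1.129 = 0.8378 d⁻¹.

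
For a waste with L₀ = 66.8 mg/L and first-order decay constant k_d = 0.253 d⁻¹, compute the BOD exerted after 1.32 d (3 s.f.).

y ≈ 19.0 mg/L

y_t = L₀(1 − e^(−k_d t)) = 66.8 × (1 − e^(−0.253×1.32))
= 66.8 × (1 − 0.7161) = 66.8 × 0.2839 = 18.97 mg/L.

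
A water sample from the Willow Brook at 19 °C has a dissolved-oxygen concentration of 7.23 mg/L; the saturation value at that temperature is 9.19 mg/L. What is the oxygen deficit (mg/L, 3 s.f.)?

D = C_s − C = 9.19 − 7.23 = 1.96 mg/L.

D ≈ 1.96 mg/L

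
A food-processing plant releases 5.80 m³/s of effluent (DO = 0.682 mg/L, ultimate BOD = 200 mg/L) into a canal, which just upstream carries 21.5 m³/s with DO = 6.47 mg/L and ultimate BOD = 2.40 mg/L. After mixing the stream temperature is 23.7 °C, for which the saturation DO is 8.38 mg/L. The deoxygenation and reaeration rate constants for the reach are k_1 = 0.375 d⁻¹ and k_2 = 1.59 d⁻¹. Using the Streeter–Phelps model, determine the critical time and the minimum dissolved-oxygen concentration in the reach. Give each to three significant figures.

Mixed DO = (21.5×6.47 + 5.80×0.682)/(21.5+5.80) = 143.1/27.30 = 5.240 mg/L.
Mixed L₀ = (21.5×2.40 + 5.80×200)/(27.30) = 1212/27.30 = 44.38 mg/L.
Initial deficit D₀ = C_s − DO₀ = 8.38 − 5.240 = 3.140 mg/L.
t_c = (1/1.215) ln[(1.59/0.375)(1 − 3.140×1.215/(0.375×44.38))] = 0.8230 × ln(3.268) = 0.9747 d.
D_c = (0.375/1.59) × 44.38 × e^(−0.375×0.9747) = 0.2358 × 44.38 × 0.6938 = 7.263 mg/L.
Minimum DO = 8.38 − 7.263 = 1.117 mg/L.

t_c ≈ 0.975 d; minimum DO ≈ 1.12 mg/L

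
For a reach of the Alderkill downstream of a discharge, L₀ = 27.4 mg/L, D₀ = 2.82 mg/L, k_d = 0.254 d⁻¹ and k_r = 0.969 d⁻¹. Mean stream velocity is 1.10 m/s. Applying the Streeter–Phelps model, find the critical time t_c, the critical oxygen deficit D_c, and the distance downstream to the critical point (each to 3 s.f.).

t_c ≈ 1.39 d; D_c ≈ 5.04 mg/L; x_c ≈ 133 km

t_c = [1/(k_r−k_d)] ln[(k_r/k_d)(1 − D₀(k_r−k_d)/(k_d L₀))]
= [1/(0.969−0.254)] ln[(0.969/0.254)(1 − 2.82×0.7150/(0.254×27.4))]
= (1/0.7150) ln[3.815 × 0.7103] = 1.399 × ln(2.710) = 1.399 × 0.9968 = 1.394 d.
D_c = (k_d/k_r) L₀ e^(−k_d t_c) = (0.254/0.969) × 27.4 × e^(−0.254×1.394) = 0.2621 × 27.4 × 0.7018 = 5.040 mg/L.
x_c = v t_c = 1.10 m/s × 1.394 d × 86400 s/d = 132500 m ≈ 133 km.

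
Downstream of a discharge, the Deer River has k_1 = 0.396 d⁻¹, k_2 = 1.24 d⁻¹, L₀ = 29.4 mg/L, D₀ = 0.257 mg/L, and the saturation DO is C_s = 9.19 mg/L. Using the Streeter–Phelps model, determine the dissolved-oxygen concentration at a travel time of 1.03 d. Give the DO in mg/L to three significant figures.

DO ≈ 3.79 mg/L

k_1 L₀/(k_2−k_1) = 0.396×29.4/(1.24−0.396) = 11.64/0.8440 = 13.79 mg/L.
e^(−k_1 t) = e^(−0.396×1.030) = 0.6651; e^(−k_2 t) = e^(−1.24×1.030) = 0.2788.
D = 13.79 × (0.6651 − 0.2788) + 0.257 × 0.2788 = 5.328 + 0.07166 = 5.400 mg/L.
DO = C_s − D = 9.19 − 5.400 = 3.790 mg/L.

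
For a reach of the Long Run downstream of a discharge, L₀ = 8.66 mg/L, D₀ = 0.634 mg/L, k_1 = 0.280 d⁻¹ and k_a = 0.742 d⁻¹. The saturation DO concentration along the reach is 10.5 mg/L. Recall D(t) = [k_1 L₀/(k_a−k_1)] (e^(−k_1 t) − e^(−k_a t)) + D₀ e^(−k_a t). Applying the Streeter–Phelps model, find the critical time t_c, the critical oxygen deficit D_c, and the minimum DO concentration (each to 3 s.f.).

With k_a/k_1 = 2.650 and 1 − D₀(k_a−k_1)/(k_1 L₀) = 0.8792,
t_c = ln(2.650 × 0.8792) / (0.742 − 0.280) = ln(2.330) / 0.4620 = 0.8458/0.4620 = 1.831 d.
D_c = (k_1/k_a) L₀ e^(−k_1 t_c) = (0.280/0.742) × 8.66 × e^(−0.280×1.831) = 0.3774 × 8.66 × 0.5989 = 1.957 mg/L.
Minimum DO = C_s − D_c = 10.5 − 1.957 = 8.543 mg/L.

t_c ≈ 1.83 d; D_c ≈ 1.96 mg/L; min DO ≈ 8.54 mg/L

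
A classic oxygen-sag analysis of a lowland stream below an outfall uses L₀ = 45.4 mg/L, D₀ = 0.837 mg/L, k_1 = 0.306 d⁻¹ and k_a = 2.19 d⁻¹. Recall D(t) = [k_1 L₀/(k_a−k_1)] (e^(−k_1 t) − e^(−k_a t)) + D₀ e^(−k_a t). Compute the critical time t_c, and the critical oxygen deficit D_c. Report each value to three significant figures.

t_c ≈ 0.981 d; D_c ≈ 4.70 mg/L

t_c = [1/(k_a−k_1)] ln[(k_a/k_1)(1 − D₀(k_a−k_1)/(k_1 L₀))]
= [1/(2.19−0.306)] ln[(2.19/0.306)(1 − 0.837×1.884/(0.306×45.4))]
= (1/1.884) ln[7.157 × 0.8865] = 0.5308 × ln(6.344) = 0.5308 × 1.848 = 0.9807 d.
L(t_c) = L₀ e^(−k_1 t_c) = 45.4 × 0.7408 = 33.63 mg/L, and at the critical point k_a D_c = k_1 L, so D_c = (0.306/2.19) × 33.63 = 4.699 mg/L.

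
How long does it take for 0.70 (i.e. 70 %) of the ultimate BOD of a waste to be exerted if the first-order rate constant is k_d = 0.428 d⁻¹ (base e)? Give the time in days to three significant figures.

t ≈ 2.81 d

y/L₀ = 1 − e^(−k_d t) = 0.70 ⇒ e^(−k_d t) = 0.300
t = −ln(0.300) / 0.428 = 1.204 / 0.428 = 2.813 d.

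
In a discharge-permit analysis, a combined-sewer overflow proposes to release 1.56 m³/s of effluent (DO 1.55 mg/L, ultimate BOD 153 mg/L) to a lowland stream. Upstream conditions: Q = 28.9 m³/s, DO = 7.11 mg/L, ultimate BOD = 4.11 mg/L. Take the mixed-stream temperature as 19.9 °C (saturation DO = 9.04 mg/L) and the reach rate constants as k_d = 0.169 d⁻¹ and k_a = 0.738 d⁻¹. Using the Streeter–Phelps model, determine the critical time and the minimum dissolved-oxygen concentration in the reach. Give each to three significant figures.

Mixed DO = (28.9×7.11 + 1.56×1.55)/(28.9+1.56) = 207.9/30.46 = 6.825 mg/L.
Mixed L₀ = (28.9×4.11 + 1.56×153)/(30.46) = 357.5/30.46 = 11.74 mg/L.
Initial deficit D₀ = C_s − DO₀ = 9.04 − 6.825 = 2.215 mg/L.
t_c = (1/0.5690) ln[(0.738/0.169)(1 − 2.215×0.5690/(0.169×11.74))] = 1.757 × ln(1.592) = 0.8173 d.
D_c = (0.169/0.738) × 11.74 × e^(−0.169×0.8173) = 0.2290 × 11.74 × 0.8710 = 2.341 mg/L.
Minimum DO = 9.04 − 2.341 = 6.699 mg/L.

t_c ≈ 0.817 d; minimum DO ≈ 6.70 mg/L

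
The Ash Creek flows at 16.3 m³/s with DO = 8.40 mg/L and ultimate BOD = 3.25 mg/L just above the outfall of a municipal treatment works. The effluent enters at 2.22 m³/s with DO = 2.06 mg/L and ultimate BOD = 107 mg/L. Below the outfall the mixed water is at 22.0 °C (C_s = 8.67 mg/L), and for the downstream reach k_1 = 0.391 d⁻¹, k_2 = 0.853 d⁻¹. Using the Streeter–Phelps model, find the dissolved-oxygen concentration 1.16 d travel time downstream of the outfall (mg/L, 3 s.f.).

DO ≈ 4.79 mg/L

Mixed DO = (16.3×8.40 + 2.22×2.06)/(16.3+2.22) = 141.5/18.52 = 7.640 mg/L.
Mixed L₀ = (16.3×3.25 + 2.22×107)/(18.52) = 290.5/18.52 = 15.69 mg/L.
Initial deficit D₀ = C_s − DO₀ = 8.67 − 7.640 = 1.030 mg/L.
D(1.16) = [0.391×15.69/(0.853−0.391)](e^(−0.391×1.16) − e^(−0.853×1.16)) + 1.030 e^(−0.853×1.16)
= 13.28 × (0.6354 − 0.3718) + 1.030 × 0.3718 = 3.882 mg/L.
DO = 8.67 − 3.882 = 4.788 mg/L.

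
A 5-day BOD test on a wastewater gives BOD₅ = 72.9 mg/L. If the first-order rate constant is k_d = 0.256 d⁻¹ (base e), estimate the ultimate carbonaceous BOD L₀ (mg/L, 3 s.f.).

L₀ ≈ 101 mg/L

BOD₅ = L₀(1 − e^(−5k_d)) ⇒ L₀ = BOD₅ / (1 − e^(−5×0.256))
= 72.9 / (1 − 0.2780) = 72.9 / 0.7220 = 101.0 mg/L.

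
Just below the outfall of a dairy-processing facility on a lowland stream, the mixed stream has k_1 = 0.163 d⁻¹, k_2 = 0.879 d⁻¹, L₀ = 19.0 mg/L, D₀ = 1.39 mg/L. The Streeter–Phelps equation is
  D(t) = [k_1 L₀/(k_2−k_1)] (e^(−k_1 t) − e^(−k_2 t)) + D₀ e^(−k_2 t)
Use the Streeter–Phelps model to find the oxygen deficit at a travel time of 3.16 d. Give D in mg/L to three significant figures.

k_1 L₀/(k_2−k_1) = 0.163×19.0/(0.879−0.163) = 3.097/0.7160 = 4.325 mg/L.
e^(−k_1 t) = e^(−0.163×3.160) = 0.5975; e^(−k_2 t) = e^(−0.879×3.160) = 0.06219.
D = 4.325 × (0.5975 − 0.06219) + 1.39 × 0.06219 = 2.315 + 0.08644 = 2.402 mg/L.

D ≈ 2.40 mg/L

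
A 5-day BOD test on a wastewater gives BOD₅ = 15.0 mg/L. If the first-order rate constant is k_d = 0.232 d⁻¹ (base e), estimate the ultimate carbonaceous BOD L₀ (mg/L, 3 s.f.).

BOD₅ = L₀(1 − e^(−5k_d)) ⇒ L₀ = BOD₅ / (1 − e^(−5×0.232))
= 15.0 / (1 − 0.3135) = 15.0 / 0.6865 = 21.85 mg/L.

L₀ ≈ 21.8 mg/L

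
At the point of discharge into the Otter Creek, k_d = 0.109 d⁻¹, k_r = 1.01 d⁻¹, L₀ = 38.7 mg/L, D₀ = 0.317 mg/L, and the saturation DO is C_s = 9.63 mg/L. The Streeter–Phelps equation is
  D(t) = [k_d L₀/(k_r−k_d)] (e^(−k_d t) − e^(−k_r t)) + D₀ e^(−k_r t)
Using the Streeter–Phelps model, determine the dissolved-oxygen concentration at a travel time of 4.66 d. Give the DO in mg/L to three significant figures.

DO ≈ 6.85 mg/L

k_d L₀/(k_r−k_d) = 0.109×38.7/(1.01−0.109) = 4.218/0.9010 = 4.682 mg/L.
e^(−k_d t) = e^(−0.109×4.660) = 0.6017; e^(−k_r t) = e^(−1.01×4.660) = 0.009035.
D = 4.682 × (0.6017 − 0.009035) + 0.317 × 0.009035 = 2.775 + 0.002864 = 2.778 mg/L.
DO = C_s − D = 9.63 − 2.778 = 6.852 mg/L.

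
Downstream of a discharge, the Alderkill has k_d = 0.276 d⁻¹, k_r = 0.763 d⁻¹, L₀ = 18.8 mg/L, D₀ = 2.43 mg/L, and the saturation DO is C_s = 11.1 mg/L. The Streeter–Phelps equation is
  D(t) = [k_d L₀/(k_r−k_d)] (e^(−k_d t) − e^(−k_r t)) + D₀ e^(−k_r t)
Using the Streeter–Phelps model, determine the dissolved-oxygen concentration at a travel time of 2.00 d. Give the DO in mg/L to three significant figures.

DO ≈ 6.75 mg/L

k_d L₀/(k_r−k_d) = 0.276×18.8/(0.763−0.276) = 5.189/0.4870 = 10.65 mg/L.
e^(−k_d t) = e^(−0.276×2.000) = 0.5758; e^(−k_r t) = e^(−0.763×2.000) = 0.2174.
D = 10.65 × (0.5758 − 0.2174) + 2.43 × 0.2174 = 3.819 + 0.5283 = 4.347 mg/L.
DO = C_s − D = 11.1 − 4.347 = 6.753 mg/L.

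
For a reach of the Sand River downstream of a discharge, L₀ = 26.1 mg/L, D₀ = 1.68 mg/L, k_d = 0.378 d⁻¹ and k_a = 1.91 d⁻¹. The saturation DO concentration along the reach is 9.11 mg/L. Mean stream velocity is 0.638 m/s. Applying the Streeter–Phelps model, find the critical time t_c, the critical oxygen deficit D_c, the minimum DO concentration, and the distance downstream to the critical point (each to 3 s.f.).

t_c ≈ 0.860 d; D_c ≈ 3.73 mg/L; min DO ≈ 5.38 mg/L; x_c ≈ 47.4 km

At the critical point dD/dt = 0, so k_d L₀ e^(−k_d t) = k_a D. Substituting D(t) from the Streeter–Phelps equation and solving for t gives
t_c = ln[(k_a/k_d)(1 − D₀(k_a−k_d)/(k_d L₀))] / (k_a−k_d).
Here k_a−k_d = 1.532 d⁻¹ and 1 − D₀(k_a−k_d)/(k_d L₀) = 1 − 1.68×1.532/(0.378×26.1) = 0.7391, so
t_c = ln(5.053 × 0.7391) / 1.532 = 1.318 / 1.532 = 0.8601 d.
D_c = (k_d/k_a) L₀ e^(−k_d t_c) = (0.378/1.91) × 26.1 × e^(−0.378×0.8601) = 0.1979 × 26.1 × 0.7224 = 3.732 mg/L.
Minimum DO = C_s − D_c = 9.11 − 3.732 = 5.378 mg/L.
x_c = v t_c = 0.638 m/s × 0.8601 d × 86400 s/d = 47410 m ≈ 47.4 km.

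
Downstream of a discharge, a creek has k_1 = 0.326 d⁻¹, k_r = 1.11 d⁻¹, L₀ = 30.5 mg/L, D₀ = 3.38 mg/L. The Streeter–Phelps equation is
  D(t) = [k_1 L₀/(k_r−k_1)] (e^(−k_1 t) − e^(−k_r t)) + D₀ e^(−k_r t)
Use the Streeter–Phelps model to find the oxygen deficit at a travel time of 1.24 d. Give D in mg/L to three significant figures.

D ≈ 6.12 mg/L

k_1 L₀/(k_r−k_1) = 0.326×30.5/(1.11−0.326) = 9.943/0.7840 = 12.68 mg/L.
e^(−k_1 t) = e^(−0.326×1.240) = 0.6675; e^(−k_r t) = e^(−1.11×1.240) = 0.2525.
D = 12.68 × (0.6675 − 0.2525) + 3.38 × 0.2525 = 5.263 + 0.8534 = 6.117 mg/L.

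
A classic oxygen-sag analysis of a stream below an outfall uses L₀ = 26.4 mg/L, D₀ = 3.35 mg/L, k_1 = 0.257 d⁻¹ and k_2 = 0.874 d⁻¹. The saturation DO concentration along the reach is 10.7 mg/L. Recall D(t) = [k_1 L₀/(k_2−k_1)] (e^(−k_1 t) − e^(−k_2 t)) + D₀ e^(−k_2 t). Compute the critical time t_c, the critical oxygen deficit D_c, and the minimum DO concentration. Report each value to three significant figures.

t_c ≈ 1.39 d; D_c ≈ 5.42 mg/L; min DO ≈ 5.28 mg/L

With k_2/k_1 = 3.401 and 1 − D₀(k_2−k_1)/(k_1 L₀) = 0.6954,
t_c = ln(3.401 × 0.6954) / (0.874 − 0.257) = ln(2.365) / 0.6170 = 0.8607/0.6170 = 1.395 d.
D_c = (k_1/k_2) L₀ e^(−k_1 t_c) = (0.257/0.874) × 26.4 × e^(−0.257×1.395) = 0.2941 × 26.4 × 0.6987 = 5.424 mg/L.
Minimum DO = C_s − D_c = 10.7 − 5.424 = 5.276 mg/L.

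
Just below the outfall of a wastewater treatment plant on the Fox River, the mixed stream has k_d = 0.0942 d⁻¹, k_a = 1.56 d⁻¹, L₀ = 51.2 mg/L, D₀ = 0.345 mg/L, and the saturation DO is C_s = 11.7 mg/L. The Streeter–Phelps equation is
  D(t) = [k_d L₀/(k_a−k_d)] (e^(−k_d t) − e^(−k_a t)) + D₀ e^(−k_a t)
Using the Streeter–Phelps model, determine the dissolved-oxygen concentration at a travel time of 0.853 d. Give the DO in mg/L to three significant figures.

k_d L₀/(k_a−k_d) = 0.0942×51.2/(1.56−0.0942) = 4.823/1.466 = 3.290 mg/L.
e^(−k_d t) = e^(−0.0942×0.8530) = 0.9228; e^(−k_a t) = e^(−1.56×0.8530) = 0.2643.
D = 3.290 × (0.9228 − 0.2643) + 0.345 × 0.2643 = 2.167 + 0.09118 = 2.258 mg/L.
DO = C_s − D = 11.7 − 2.258 = 9.442 mg/L.

DO ≈ 9.44 mg/L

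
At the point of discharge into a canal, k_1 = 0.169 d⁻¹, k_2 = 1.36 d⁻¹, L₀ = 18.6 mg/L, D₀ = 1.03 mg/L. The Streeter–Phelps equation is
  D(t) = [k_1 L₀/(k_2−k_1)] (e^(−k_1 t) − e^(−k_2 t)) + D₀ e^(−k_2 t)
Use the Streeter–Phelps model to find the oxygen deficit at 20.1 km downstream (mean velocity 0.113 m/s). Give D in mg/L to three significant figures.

Travel time t = x/v = 20.1 km / (0.113 m/s) = 20100 m / 0.113 m/s = 177900 s = 2.059 d.
k_1 L₀/(k_2−k_1) = 0.169×18.6/(1.36−0.169) = 3.143/1.191 = 2.639 mg/L.
e^(−k_1 t) = e^(−0.169×2.059) = 0.7061; e^(−k_2 t) = e^(−1.36×2.059) = 0.06082.
D = 2.639 × (0.7061 − 0.06082) + 1.03 × 0.06082 = 1.703 + 0.06264 = 1.766 mg/L.

D ≈ 1.77 mg/L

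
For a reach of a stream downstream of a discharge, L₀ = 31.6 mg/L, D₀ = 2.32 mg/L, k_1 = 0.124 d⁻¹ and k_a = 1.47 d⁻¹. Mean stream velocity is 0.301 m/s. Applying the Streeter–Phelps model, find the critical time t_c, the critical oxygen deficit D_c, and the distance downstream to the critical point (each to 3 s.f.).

t_c ≈ 0.653 d; D_c ≈ 2.46 mg/L; x_c ≈ 17.0 km

t_c = [1/(k_a−k_1)] ln[(k_a/k_1)(1 − D₀(k_a−k_1)/(k_1 L₀))]
= [1/(1.47−0.124)] ln[(1.47/0.124)(1 − 2.32×1.346/(0.124×31.6))]
= (1/1.346) ln[11.85 × 0.2031] = 0.7429 × ln(2.407) = 0.7429 × 0.8785 = 0.6527 d.
D_c = (k_1/k_a) L₀ e^(−k_1 t_c) = (0.124/1.47) × 31.6 × e^(−0.124×0.6527) = 0.08435 × 31.6 × 0.9223 = 2.458 mg/L.
x_c = v t_c = 0.301 m/s × 0.6527 d × 86400 s/d = 16970 m ≈ 17.0 km.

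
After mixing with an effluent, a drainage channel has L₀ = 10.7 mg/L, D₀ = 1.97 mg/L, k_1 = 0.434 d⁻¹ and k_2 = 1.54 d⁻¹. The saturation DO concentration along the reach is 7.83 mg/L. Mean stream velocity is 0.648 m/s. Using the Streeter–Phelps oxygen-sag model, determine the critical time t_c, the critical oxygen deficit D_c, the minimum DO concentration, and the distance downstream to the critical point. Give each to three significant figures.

t_c ≈ 0.572 d; D_c ≈ 2.35 mg/L; min DO ≈ 5.48 mg/L; x_c ≈ 32.1 km

With k_2/k_1 = 3.548 and 1 − D₀(k_2−k_1)/(k_1 L₀) = 0.5308,
t_c = ln(3.548 × 0.5308) / (1.54 − 0.434) = ln(1.884) / 1.106 = 0.6331/1.106 = 0.5725 d.
L(t_c) = L₀ e^(−k_1 t_c) = 10.7 × 0.7800 = 8.346 mg/L, and at the critical point k_2 D_c = k_1 L, so D_c = (0.434/1.54) × 8.346 = 2.352 mg/L.
Minimum DO = C_s − D_c = 7.83 − 2.352 = 5.478 mg/L.
x_c = v t_c = 0.648 m/s × 0.5725 d × 86400 s/d = 32050 m ≈ 32.1 km.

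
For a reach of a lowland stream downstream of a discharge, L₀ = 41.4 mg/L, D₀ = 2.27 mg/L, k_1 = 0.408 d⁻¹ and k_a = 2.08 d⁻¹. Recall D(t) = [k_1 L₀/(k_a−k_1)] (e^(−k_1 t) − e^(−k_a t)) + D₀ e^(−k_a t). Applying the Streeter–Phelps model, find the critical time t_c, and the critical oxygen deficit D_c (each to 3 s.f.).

t_c ≈ 0.822 d; D_c ≈ 5.81 mg/L

t_c = [1/(k_a−k_1)] ln[(k_a/k_1)(1 − D₀(k_a−k_1)/(k_1 L₀))]
= [1/(2.08−0.408)] ln[(2.08/0.408)(1 − 2.27×1.672/(0.408×41.4))]
= (1/1.672) ln[5.098 × 0.7753] = 0.5981 × ln(3.953) = 0.5981 × 1.374 = 0.8220 d.
D_c = (k_1/k_a) L₀ e^(−k_1 t_c) = (0.408/2.08) × 41.4 × e^(−0.408×0.8220) = 0.1962 × 41.4 × 0.7151 = 5.807 mg/L.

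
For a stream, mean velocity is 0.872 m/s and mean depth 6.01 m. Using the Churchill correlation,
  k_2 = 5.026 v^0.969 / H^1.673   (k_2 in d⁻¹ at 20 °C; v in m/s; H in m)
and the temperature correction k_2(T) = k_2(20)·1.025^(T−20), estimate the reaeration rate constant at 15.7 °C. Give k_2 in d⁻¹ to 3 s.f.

k_2 ≈ 0.197 d⁻¹

k_2(20) = 5.026 × 0.872^0.969 / 6.01^1.673 = 5.026 × 0.8757 / 20.09 = 0.2190 d⁻¹.
k_2(15.7) = 0.2190 × 1.025^(15.7−20) = 0.2190 × 0.8993 = 0.1970 d⁻¹.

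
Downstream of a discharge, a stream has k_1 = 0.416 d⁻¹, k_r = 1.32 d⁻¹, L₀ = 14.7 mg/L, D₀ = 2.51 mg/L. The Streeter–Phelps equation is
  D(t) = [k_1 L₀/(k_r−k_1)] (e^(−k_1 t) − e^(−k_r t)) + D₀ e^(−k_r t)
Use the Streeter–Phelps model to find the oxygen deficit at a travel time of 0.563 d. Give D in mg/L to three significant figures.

D ≈ 3.33 mg/L

k_1 L₀/(k_r−k_1) = 0.416×14.7/(1.32−0.416) = 6.115/0.9040 = 6.765 mg/L.
e^(−k_1 t) = e^(−0.416×0.5630) = 0.7912; e^(−k_r t) = e^(−1.32×0.5630) = 0.4756.
D = 6.765 × (0.7912 − 0.4756) + 2.51 × 0.4756 = 2.135 + 1.194 = 3.329 mg/L.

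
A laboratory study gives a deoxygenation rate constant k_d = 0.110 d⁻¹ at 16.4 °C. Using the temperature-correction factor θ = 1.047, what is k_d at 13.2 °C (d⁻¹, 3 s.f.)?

k_d ≈ 0.0950 d⁻¹

k_d(T₂) = k_d(T₁) · θ^(T₂−T₁) = 0.110 × 1.047^(13.2−16.4)
= 0.110 × 1.047^-3.20 = 0.110 × 0.8633 = 0.09496 d⁻¹.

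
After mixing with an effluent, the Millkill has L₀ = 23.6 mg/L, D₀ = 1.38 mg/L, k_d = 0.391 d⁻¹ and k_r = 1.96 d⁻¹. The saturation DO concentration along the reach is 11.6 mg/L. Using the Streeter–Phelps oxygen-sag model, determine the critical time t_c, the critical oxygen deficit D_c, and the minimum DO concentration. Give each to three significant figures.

With k_r/k_d = 5.013 and 1 − D₀(k_r−k_d)/(k_d L₀) = 0.7654,
t_c = ln(5.013 × 0.7654) / (1.96 − 0.391) = ln(3.837) / 1.569 = 1.345/1.569 = 0.8570 d.
D_c = (k_d/k_r) L₀ e^(−k_d t_c) = (0.391/1.96) × 23.6 × e^(−0.391×0.8570) = 0.1995 × 23.6 × 0.7153 = 3.368 mg/L.
Minimum DO = C_s − D_c = 11.6 − 3.368 = 8.232 mg/L.

t_c ≈ 0.857 d; D_c ≈ 3.37 mg/L; min DO ≈ 8.23 mg/L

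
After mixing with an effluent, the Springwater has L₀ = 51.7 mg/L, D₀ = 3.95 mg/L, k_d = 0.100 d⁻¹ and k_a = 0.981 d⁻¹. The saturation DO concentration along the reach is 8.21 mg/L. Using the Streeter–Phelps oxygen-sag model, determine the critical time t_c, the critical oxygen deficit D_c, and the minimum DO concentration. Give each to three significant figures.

t_c = [1/(k_a−k_d)] ln[(k_a/k_d)(1 − D₀(k_a−k_d)/(k_d L₀))]
= [1/(0.981−0.100)] ln[(0.981/0.100)(1 − 3.95×0.8810/(0.100×51.7))]
= (1/0.8810) ln[9.810 × 0.3269] = 1.135 × ln(3.207) = 1.135 × 1.165 = 1.323 d.
D_c = (k_d/k_a) L₀ e^(−k_d t_c) = (0.100/0.981) × 51.7 × e^(−0.100×1.323) = 0.1019 × 51.7 × 0.8761 = 4.617 mg/L.
Minimum DO = C_s − D_c = 8.21 − 4.617 = 3.593 mg/L.

t_c ≈ 1.32 d; D_c ≈ 4.62 mg/L; min DO ≈ 3.59 mg/L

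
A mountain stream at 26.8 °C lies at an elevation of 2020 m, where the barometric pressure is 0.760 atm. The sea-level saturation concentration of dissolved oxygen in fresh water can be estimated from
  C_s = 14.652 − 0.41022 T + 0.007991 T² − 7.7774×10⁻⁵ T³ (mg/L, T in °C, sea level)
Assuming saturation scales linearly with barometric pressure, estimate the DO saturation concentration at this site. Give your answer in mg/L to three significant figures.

C_s ≈ 6.00 mg/L

At sea level: C_s = 14.652 − 0.41022×26.8 + 0.007991×26.8² − 7.7774×10⁻⁵×26.8³ = 7.901 mg/L.
Pressure correction: C_s' = 7.901 × 0.760 = 6.004 mg/L.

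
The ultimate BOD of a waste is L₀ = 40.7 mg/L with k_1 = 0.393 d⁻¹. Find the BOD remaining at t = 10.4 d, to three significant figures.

L ≈ 0.683 mg/L

L_t = L₀ e^(−k_1 t) = 40.7 × e^(−0.393×10.4) = 40.7 × 0.01679 = 0.6832 mg/L.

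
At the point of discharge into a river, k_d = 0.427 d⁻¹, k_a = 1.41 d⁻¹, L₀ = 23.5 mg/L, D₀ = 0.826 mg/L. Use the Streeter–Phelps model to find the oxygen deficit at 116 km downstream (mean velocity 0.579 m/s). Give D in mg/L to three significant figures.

Travel time t = x/v = 116 km / (0.579 m/s) = 116000 m / 0.579 m/s = 200300 s = 2.319 d.
k_d L₀/(k_a−k_d) = 0.427×23.5/(1.41−0.427) = 10.03/0.9830 = 10.21 mg/L.
e^(−k_d t) = e^(−0.427×2.319) = 0.3715; e^(−k_a t) = e^(−1.41×2.319) = 0.03802.
D = 10.21 × (0.3715 − 0.03802) + 0.826 × 0.03802 = 3.404 + 0.03141 = 3.436 mg/L.

D ≈ 3.44 mg/L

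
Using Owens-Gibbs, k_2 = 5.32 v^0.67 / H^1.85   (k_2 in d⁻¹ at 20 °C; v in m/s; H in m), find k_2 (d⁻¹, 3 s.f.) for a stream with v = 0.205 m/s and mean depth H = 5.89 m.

k_2 = 5.32 × 0.205^0.67 / 5.89^1.85 = 5.32 × 0.3458 / 26.59 = 0.06919 d⁻¹.

k_2 ≈ 0.0692 d⁻¹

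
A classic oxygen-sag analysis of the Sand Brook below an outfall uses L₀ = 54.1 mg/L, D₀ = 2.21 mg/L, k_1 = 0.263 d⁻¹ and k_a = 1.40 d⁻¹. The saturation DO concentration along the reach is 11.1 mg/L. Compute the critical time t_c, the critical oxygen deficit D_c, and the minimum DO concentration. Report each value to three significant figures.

t_c ≈ 1.30 d; D_c ≈ 7.22 mg/L; min DO ≈ 3.88 mg/L

t_c = [1/(k_a−k_1)] ln[(k_a/k_1)(1 − D₀(k_a−k_1)/(k_1 L₀))]
= [1/(1.40−0.263)] ln[(1.40/0.263)(1 − 2.21×1.137/(0.263×54.1))]
= (1/1.137) ln[5.323 × 0.8234] = 0.8795 × ln(4.383) = 0.8795 × 1.478 = 1.300 d.
L(t_c) = L₀ e^(−k_1 t_c) = 54.1 × 0.7105 = 38.44 mg/L, and at the critical point k_a D_c = k_1 L, so D_c = (0.263/1.40) × 38.44 = 7.221 mg/L.
Minimum DO = C_s − D_c = 11.1 − 7.221 = 3.879 mg/L.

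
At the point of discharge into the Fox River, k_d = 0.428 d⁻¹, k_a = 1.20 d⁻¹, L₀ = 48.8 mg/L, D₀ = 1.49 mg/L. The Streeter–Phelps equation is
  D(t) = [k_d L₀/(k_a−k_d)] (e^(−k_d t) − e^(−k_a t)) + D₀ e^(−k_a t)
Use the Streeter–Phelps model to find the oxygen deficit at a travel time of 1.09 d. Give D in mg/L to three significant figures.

D ≈ 10.1 mg/L

k_d L₀/(k_a−k_d) = 0.428×48.8/(1.20−0.428) = 20.89/0.7720 = 27.05 mg/L.
e^(−k_d t) = e^(−0.428×1.090) = 0.6272; e^(−k_a t) = e^(−1.20×1.090) = 0.2704.
D = 27.05 × (0.6272 − 0.2704) + 1.49 × 0.2704 = 9.654 + 0.4028 = 10.06 mg/L.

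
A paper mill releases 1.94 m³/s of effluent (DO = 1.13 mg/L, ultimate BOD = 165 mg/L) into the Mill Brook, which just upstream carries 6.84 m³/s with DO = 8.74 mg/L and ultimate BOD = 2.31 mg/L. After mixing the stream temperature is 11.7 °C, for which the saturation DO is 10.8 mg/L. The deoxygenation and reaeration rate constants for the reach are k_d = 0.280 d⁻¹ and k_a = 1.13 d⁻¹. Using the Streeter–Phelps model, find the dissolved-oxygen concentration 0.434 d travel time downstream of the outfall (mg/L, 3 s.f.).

DO ≈ 5.07 mg/L

Mixed DO = (6.84×8.74 + 1.94×1.13)/(6.84+1.94) = 61.97/8.780 = 7.059 mg/L.
Mixed L₀ = (6.84×2.31 + 1.94×165)/(8.780) = 335.9/8.780 = 38.26 mg/L.
Initial deficit D₀ = C_s − DO₀ = 10.8 − 7.059 = 3.741 mg/L.
D(0.434) = [0.280×38.26/(1.13−0.280)](e^(−0.280×0.434) − e^(−1.13×0.434)) + 3.741 e^(−1.13×0.434)
= 12.60 × (0.8856 − 0.6124) + 3.741 × 0.6124 = 5.734 mg/L.
DO = 10.8 − 5.734 = 5.066 mg/L.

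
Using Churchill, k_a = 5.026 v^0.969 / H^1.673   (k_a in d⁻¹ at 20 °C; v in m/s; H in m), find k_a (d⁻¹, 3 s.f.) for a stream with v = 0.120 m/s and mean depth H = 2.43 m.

k_a = 5.026 × 0.120^0.969 / 2.43^1.673 = 5.026 × 0.1282 / 4.417 = 0.1458 d⁻¹.

k_a ≈ 0.146 d⁻¹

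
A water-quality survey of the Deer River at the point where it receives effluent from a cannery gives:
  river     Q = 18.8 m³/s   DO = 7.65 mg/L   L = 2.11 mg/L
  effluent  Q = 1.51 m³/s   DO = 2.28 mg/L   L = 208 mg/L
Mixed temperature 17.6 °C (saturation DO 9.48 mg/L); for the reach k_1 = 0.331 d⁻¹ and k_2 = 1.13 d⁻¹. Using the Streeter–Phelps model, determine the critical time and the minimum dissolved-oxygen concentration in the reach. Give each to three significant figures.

t_c ≈ 1.07 d; minimum DO ≈ 5.90 mg/L

Mixed DO = (18.8×7.65 + 1.51×2.28)/(18.8+1.51) = 147.3/20.31 = 7.251 mg/L.
Mixed L₀ = (18.8×2.11 + 1.51×208)/(20.31) = 353.7/20.31 = 17.42 mg/L.
Initial deficit D₀ = C_s − DO₀ = 9.48 − 7.251 = 2.229 mg/L.
t_c = (1/0.7990) ln[(1.13/0.331)(1 − 2.229×0.7990/(0.331×17.42))] = 1.252 × ln(2.359) = 1.074 d.
D_c = (0.331/1.13) × 17.42 × e^(−0.331×1.074) = 0.2929 × 17.42 × 0.7008 = 3.575 mg/L.
Minimum DO = 9.48 − 3.575 = 5.905 mg/L.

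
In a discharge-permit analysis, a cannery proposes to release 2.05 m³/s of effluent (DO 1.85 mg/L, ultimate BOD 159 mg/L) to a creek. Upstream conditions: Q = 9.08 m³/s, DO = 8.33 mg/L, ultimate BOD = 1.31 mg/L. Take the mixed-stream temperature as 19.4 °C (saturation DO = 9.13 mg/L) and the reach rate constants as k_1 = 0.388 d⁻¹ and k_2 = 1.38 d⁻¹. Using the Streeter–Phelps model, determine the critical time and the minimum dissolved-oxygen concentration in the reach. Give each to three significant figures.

Mixed DO = (9.08×8.33 + 2.05×1.85)/(9.08+2.05) = 79.43/11.13 = 7.136 mg/L.
Mixed L₀ = (9.08×1.31 + 2.05×159)/(11.13) = 337.8/11.13 = 30.35 mg/L.
Initial deficit D₀ = C_s − DO₀ = 9.13 − 7.136 = 1.994 mg/L.
t_c = (1/0.9920) ln[(1.38/0.388)(1 − 1.994×0.9920/(0.388×30.35))] = 1.008 × ln(2.959) = 1.094 d.
D_c = (0.388/1.38) × 30.35 × e^(−0.388×1.094) = 0.2812 × 30.35 × 0.6542 = 5.583 mg/L.
Minimum DO = 9.13 − 5.583 = 3.547 mg/L.

t_c ≈ 1.09 d; minimum DO ≈ 3.55 mg/L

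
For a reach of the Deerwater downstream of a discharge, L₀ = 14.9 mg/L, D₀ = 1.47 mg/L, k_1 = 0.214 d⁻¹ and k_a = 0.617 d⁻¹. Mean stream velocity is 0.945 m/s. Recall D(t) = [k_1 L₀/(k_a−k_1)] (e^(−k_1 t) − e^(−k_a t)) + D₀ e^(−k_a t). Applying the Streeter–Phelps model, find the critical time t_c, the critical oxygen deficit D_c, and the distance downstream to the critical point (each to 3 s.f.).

With k_a/k_1 = 2.883 and 1 − D₀(k_a−k_1)/(k_1 L₀) = 0.8142,
t_c = ln(2.883 × 0.8142) / (0.617 − 0.214) = ln(2.348) / 0.4030 = 0.8534/0.4030 = 2.118 d.
D_c = (k_1/k_a) L₀ e^(−k_1 t_c) = (0.214/0.617) × 14.9 × e^(−0.214×2.118) = 0.3468 × 14.9 × 0.6356 = 3.285 mg/L.
x_c = v t_c = 0.945 m/s × 2.118 d × 86400 s/d = 172900 m ≈ 173 km.

t_c ≈ 2.12 d; D_c ≈ 3.28 mg/L; x_c ≈ 173 km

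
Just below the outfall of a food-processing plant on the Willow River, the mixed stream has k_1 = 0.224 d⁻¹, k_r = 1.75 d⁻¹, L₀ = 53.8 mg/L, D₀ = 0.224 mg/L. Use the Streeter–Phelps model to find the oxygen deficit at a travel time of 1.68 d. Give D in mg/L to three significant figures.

D ≈ 5.01 mg/L

k_1 L₀/(k_r−k_1) = 0.224×53.8/(1.75−0.224) = 12.05/1.526 = 7.897 mg/L.
e^(−k_1 t) = e^(−0.224×1.680) = 0.6864; e^(−k_r t) = e^(−1.75×1.680) = 0.05287.
D = 7.897 × (0.6864 − 0.05287) + 0.224 × 0.05287 = 5.003 + 0.01184 = 5.015 mg/L.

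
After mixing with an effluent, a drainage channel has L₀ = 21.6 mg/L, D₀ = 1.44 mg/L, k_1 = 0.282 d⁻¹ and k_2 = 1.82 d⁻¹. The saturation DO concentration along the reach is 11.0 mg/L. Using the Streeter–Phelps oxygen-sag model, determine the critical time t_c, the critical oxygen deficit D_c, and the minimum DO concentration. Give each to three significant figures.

t_c ≈ 0.919 d; D_c ≈ 2.58 mg/L; min DO ≈ 8.42 mg/L

t_c = [1/(k_2−k_1)] ln[(k_2/k_1)(1 − D₀(k_2−k_1)/(k_1 L₀))]
= [1/(1.82−0.282)] ln[(1.82/0.282)(1 − 1.44×1.538/(0.282×21.6))]
= (1/1.538) ln[6.454 × 0.6364] = 0.6502 × ln(4.107) = 0.6502 × 1.413 = 0.9186 d.
L(t_c) = L₀ e^(−k_1 t_c) = 21.6 × 0.7718 = 16.67 mg/L, and at the critical point k_2 D_c = k_1 L, so D_c = (0.282/1.82) × 16.67 = 2.583 mg/L.
Minimum DO = C_s − D_c = 11.0 − 2.583 = 8.417 mg/L.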